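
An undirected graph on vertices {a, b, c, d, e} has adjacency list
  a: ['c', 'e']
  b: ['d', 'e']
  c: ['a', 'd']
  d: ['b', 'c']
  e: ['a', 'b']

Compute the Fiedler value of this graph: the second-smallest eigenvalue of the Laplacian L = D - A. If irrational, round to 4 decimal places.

Each diagonal entry of L is the vertex degree and each off-diagonal entry is -1 where an edge is present, 0 otherwise; in the order [a, b, c, d, e] the diagonal is [2, 2, 2, 2, 2]. The smallest Laplacian eigenvalue is always 0. The next one, lambda_2 = 1.3820, measures how hard the graph is to disconnect: larger values mean better connectivity. The eigenvalues sum to 10, which equals trace(L) = 2|E|.

1.3820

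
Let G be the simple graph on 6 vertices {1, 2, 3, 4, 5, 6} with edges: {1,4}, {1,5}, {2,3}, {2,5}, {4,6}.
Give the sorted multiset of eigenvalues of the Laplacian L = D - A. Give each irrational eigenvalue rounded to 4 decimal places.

[0, 0.2679, 1, 2, 3, 3.7321]

Reading degrees in the order [1, 2, 3, 4, 5, 6] gives [2, 2, 1, 2, 2, 1]; set D = diag(2, 2, 1, 2, 2, 1) and form L = D - A. Since every row of L sums to 0, the all-ones vector is in the kernel and 0 is an eigenvalue. The largest eigenvalue, 3.7321, is at most the vertex count 6.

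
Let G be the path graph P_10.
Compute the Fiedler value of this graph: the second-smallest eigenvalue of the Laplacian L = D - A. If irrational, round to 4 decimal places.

0.0979

The graph has 10 vertices and degree multiset [2, 2, 2, 2, 2, 2, 2, 2, 1, 1]; D is the diagonal matrix of degrees and L = D - A. The smallest Laplacian eigenvalue is always 0. The next one, lambda_2 = 0.0979, measures how hard the graph is to disconnect: larger values mean better connectivity.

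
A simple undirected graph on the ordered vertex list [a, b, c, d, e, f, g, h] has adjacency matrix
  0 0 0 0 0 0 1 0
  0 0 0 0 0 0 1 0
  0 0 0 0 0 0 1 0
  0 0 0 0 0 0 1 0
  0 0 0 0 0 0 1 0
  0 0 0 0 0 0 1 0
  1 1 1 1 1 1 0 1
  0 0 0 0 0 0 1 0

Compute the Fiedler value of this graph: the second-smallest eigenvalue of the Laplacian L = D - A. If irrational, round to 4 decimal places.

Each diagonal entry of L is the vertex degree and each off-diagonal entry is -1 where an edge is present, 0 otherwise; in the order [a, b, c, d, e, f, g, h] the diagonal is [1, 1, 1, 1, 1, 1, 7, 1]. The sorted Laplacian eigenvalues are [0, 1, 1, 1, 1, 1, 1, 8]; the algebraic connectivity is the second entry, 1. The largest eigenvalue, 8, is at most the vertex count 8. The eigenvalues sum to 14, which equals trace(L) = 2|E|.

1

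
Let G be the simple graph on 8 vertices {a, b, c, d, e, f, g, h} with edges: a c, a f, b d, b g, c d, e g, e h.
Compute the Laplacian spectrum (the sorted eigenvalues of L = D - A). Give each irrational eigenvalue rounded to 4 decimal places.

Reading degrees in the order [a, b, c, d, e, f, g, h] gives [2, 2, 2, 2, 2, 1, 2, 1]; set D = diag(2, 2, 2, 2, 2, 1, 2, 1) and form L = D - A. Since every row of L sums to 0, the all-ones vector is in the kernel and 0 is an eigenvalue. The single zero eigenvalue shows the graph is connected. By the matrix-tree theorem the graph has (1/8) * product of the nonzero eigenvalues = 1 spanning tree. The largest eigenvalue, 3.8478, is at most the vertex count 8.

[0, 0.1522, 0.5858, 1.2346, 2, 2.7654, 3.4142, 3.8478]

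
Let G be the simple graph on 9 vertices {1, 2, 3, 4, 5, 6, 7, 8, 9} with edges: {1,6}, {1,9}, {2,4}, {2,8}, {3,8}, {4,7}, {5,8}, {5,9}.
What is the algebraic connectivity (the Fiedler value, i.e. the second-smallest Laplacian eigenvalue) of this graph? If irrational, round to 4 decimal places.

With the vertex order [1, 2, 3, 4, 5, 6, 7, 8, 9], the degrees are [2, 2, 1, 2, 2, 1, 1, 3, 2], giving D = diag(2, 2, 1, 2, 2, 1, 1, 3, 2) and L = D - A. Computing the eigenvalues of L and sorting gives [0, 0.1506, 0.4266, 1, 1.4229, 2.1724, 3, 3.4576, 4.3699]. The Fiedler value lambda_2 = 0.1506 is strictly positive, so the graph is connected. By the matrix-tree theorem the graph has (1/9) * product of the nonzero eigenvalues = 1 spanning tree.

0.1506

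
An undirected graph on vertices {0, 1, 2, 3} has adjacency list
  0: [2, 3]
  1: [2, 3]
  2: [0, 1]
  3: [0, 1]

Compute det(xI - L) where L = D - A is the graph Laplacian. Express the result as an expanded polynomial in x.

x^4 - 8x^3 + 20x^2 - 16x

Each diagonal entry of L is the vertex degree and each off-diagonal entry is -1 where an edge is present, 0 otherwise; in the order [0, 1, 2, 3] the diagonal is [2, 2, 2, 2]. L has integer entries, so p(x) = det(xI - L) has integer coefficients. Expanding the determinant yields x^4 - 8x^3 + 20x^2 - 16x. The coefficient of x^3 equals -trace(L) = -8, matching the sum of degrees. There is one zero in the spectrum, matching the 1 component.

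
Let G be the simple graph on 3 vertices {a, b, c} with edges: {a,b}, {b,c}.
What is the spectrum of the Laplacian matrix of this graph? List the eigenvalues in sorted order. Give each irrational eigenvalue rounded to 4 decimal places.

Reading degrees in the order [a, b, c] gives [1, 2, 1]; set D = diag(1, 2, 1) and form L = D - A. Diagonalising L (or applying a numerical eigensolver to the 3x3 matrix) gives the spectrum above. The eigenvalues sum to 4, which equals trace(L) = 2|E|. There is one zero in the spectrum, matching the 1 component.

[0, 1, 3]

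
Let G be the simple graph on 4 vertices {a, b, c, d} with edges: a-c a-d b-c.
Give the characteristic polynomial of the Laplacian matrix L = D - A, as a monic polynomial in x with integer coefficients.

Reading degrees in the order [a, b, c, d] gives [2, 1, 2, 1]; set D = diag(2, 1, 2, 1) and form L = D - A. Computing det(xI - L) by cofactor expansion (or equivalently via sum-over-permutations) gives x^4 - 6x^3 + 10x^2 - 4x. The constant term is 0 because L is singular (the all-ones vector lies in its kernel). The eigenvalues sum to 6, which equals trace(L) = 2|E|.

x^4 - 6x^3 + 10x^2 - 4x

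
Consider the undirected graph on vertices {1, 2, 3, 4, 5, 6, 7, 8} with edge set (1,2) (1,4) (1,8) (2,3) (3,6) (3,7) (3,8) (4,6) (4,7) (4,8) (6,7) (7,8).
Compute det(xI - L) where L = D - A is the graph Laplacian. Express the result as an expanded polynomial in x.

x^8 - 24x^7 + 233x^6 - 1166x^5 + 3155x^4 - 4348x^3 + 2366x^2

Each diagonal entry of L is the vertex degree and each off-diagonal entry is -1 where an edge is present, 0 otherwise; in the order [1, 2, 3, 4, 5, 6, 7, 8] the diagonal is [3, 2, 4, 4, 0, 3, 4, 4]. L has integer entries, so p(x) = det(xI - L) has integer coefficients. Expanding the determinant yields x^8 - 24x^7 + 233x^6 - 1166x^5 + 3155x^4 - 4348x^3 + 2366x^2. The constant term is 0 because L is singular (the all-ones vector lies in its kernel). The eigenvalues sum to 24, which equals trace(L) = 2|E|. There are 2 zeros in the spectrum, matching the 2 components.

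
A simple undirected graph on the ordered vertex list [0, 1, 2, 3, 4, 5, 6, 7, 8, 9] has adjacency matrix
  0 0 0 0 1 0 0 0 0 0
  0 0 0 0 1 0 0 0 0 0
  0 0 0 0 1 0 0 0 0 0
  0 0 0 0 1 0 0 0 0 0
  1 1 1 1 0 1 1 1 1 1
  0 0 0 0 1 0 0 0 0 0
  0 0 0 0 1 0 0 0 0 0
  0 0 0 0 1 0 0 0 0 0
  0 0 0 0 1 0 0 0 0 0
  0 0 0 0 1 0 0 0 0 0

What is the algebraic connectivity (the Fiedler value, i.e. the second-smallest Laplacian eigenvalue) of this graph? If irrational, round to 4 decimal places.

Reading degrees in the order [0, 1, 2, 3, 4, 5, 6, 7, 8, 9] gives [1, 1, 1, 1, 9, 1, 1, 1, 1, 1]; set D = diag(1, 1, 1, 1, 9, 1, 1, 1, 1, 1) and form L = D - A. The sorted Laplacian eigenvalues are [0, 1, 1, 1, 1, 1, 1, 1, 1, 10]; the algebraic connectivity is the second entry, 1. By the matrix-tree theorem the graph has (1/10) * product of the nonzero eigenvalues = 1 spanning tree.

1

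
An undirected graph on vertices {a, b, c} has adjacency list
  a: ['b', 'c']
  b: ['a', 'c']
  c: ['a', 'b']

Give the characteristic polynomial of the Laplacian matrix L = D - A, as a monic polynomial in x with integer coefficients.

Each diagonal entry of L is the vertex degree and each off-diagonal entry is -1 where an edge is present, 0 otherwise; in the order [a, b, c] the diagonal is [2, 2, 2]. Computing det(xI - L) by cofactor expansion (or equivalently via sum-over-permutations) gives x^3 - 6x^2 + 9x. The constant term is 0 because L is singular (the all-ones vector lies in its kernel).

x^3 - 6x^2 + 9x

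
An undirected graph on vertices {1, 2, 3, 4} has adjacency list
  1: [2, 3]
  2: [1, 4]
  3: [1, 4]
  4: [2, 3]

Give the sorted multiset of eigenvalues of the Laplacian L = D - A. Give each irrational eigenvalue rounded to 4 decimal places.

[0, 2, 2, 4]

Reading degrees in the order [1, 2, 3, 4] gives [2, 2, 2, 2]; set D = diag(2, 2, 2, 2) and form L = D - A. The multiplicity of 0 as a Laplacian eigenvalue equals the number of connected components. There is one zero in the spectrum, matching the 1 component.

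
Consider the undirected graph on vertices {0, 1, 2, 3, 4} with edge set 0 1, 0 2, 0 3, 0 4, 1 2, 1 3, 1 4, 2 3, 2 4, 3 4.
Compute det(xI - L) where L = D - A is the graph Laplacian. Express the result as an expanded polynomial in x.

Reading degrees in the order [0, 1, 2, 3, 4] gives [4, 4, 4, 4, 4]; set D = diag(4, 4, 4, 4, 4) and form L = D - A. L has integer entries, so p(x) = det(xI - L) has integer coefficients. Expanding the determinant yields x^5 - 20x^4 + 150x^3 - 500x^2 + 625x. Since p(0) = det(-L) = 0, x divides p(x). By the matrix-tree theorem the graph has (1/5) * product of the nonzero eigenvalues = 125 spanning trees.

x^5 - 20x^4 + 150x^3 - 500x^2 + 625x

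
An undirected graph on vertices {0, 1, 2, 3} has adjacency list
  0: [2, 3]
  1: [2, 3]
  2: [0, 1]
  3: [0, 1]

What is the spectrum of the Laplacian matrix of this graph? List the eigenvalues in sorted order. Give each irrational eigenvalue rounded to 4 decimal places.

Reading degrees in the order [0, 1, 2, 3] gives [2, 2, 2, 2]; set D = diag(2, 2, 2, 2) and form L = D - A. L is symmetric positive semidefinite, so every eigenvalue is real and nonnegative. The single zero eigenvalue shows the graph is connected. The eigenvalues sum to 8, which equals trace(L) = 2|E|. There is one zero in the spectrum, matching the 1 component.

[0, 2, 2, 4]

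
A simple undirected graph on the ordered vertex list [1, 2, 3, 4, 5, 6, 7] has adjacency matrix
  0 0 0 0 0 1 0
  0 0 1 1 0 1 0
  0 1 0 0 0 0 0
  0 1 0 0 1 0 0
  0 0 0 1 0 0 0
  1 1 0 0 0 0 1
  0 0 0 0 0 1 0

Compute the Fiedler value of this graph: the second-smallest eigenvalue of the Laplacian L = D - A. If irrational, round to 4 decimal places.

Reading degrees in the order [1, 2, 3, 4, 5, 6, 7] gives [1, 3, 1, 2, 1, 3, 1]; set D = diag(1, 3, 1, 2, 1, 3, 1) and form L = D - A. The sorted Laplacian eigenvalues are [0, 0.3217, 0.6802, 1, 2.1397, 3.2297, 4.6287]; the algebraic connectivity is the second entry, 0.3217. By the matrix-tree theorem the graph has (1/7) * product of the nonzero eigenvalues = 1 spanning tree.

0.3217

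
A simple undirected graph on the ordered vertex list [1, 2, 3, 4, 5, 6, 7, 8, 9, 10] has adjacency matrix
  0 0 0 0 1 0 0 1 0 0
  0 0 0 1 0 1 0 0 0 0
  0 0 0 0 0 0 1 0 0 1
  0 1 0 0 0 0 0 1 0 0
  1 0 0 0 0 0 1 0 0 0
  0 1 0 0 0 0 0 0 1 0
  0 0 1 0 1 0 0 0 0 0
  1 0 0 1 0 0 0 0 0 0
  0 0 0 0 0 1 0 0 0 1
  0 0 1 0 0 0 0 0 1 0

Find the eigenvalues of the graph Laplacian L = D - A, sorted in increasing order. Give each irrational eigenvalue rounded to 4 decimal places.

[0, 0.3820, 0.3820, 1.3820, 1.3820, 2.6180, 2.6180, 3.6180, 3.6180, 4]

Reading degrees in the order [1, 2, 3, 4, 5, 6, 7, 8, 9, 10] gives [2, 2, 2, 2, 2, 2, 2, 2, 2, 2]; set D = diag(2, 2, 2, 2, 2, 2, 2, 2, 2, 2) and form L = D - A. Since every row of L sums to 0, the all-ones vector is in the kernel and 0 is an eigenvalue. There is one zero in the spectrum, matching the 1 component. The eigenvalues sum to 20, which equals trace(L) = 2|E|.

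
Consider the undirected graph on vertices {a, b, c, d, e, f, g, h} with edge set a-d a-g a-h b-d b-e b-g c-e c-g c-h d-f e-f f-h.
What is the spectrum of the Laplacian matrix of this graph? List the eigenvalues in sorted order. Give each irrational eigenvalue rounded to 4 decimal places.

Reading degrees in the order [a, b, c, d, e, f, g, h] gives [3, 3, 3, 3, 3, 3, 3, 3]; set D = diag(3, 3, 3, 3, 3, 3, 3, 3) and form L = D - A. L is symmetric positive semidefinite, so every eigenvalue is real and nonnegative. The single zero eigenvalue shows the graph is connected. The largest eigenvalue, 6, is at most the vertex count 8.

[0, 2, 2, 2, 4, 4, 4, 6]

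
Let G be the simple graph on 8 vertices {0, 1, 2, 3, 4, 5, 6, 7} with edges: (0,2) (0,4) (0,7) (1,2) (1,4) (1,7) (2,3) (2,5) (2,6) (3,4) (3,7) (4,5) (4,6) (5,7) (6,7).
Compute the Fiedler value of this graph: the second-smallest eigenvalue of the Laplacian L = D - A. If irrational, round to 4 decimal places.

3

With the vertex order [0, 1, 2, 3, 4, 5, 6, 7], the degrees are [3, 3, 5, 3, 5, 3, 3, 5], giving D = diag(3, 3, 5, 3, 5, 3, 3, 5) and L = D - A. The sorted Laplacian eigenvalues are [0, 3, 3, 3, 3, 5, 5, 8]; the algebraic connectivity is the second entry, 3. The largest eigenvalue, 8, is at most the vertex count 8.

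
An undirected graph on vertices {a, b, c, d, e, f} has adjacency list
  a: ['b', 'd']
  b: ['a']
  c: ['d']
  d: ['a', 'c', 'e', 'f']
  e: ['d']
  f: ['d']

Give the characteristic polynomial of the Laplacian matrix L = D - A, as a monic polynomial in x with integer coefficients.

Reading degrees in the order [a, b, c, d, e, f] gives [2, 1, 1, 4, 1, 1]; set D = diag(2, 1, 1, 4, 1, 1) and form L = D - A. Computing det(xI - L) by cofactor expansion (or equivalently via sum-over-permutations) gives x^6 - 10x^5 + 33x^4 - 46x^3 + 28x^2 - 6x. Since p(0) = det(-L) = 0, x divides p(x). By the matrix-tree theorem the graph has (1/6) * product of the nonzero eigenvalues = 1 spanning tree. There is one zero in the spectrum, matching the 1 component.

x^6 - 10x^5 + 33x^4 - 46x^3 + 28x^2 - 6x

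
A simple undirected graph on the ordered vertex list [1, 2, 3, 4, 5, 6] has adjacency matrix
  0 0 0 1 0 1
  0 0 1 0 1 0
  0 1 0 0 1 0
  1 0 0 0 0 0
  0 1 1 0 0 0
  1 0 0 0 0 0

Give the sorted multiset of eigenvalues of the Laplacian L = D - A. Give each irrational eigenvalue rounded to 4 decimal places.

[0, 0, 1, 3, 3, 3]

Reading degrees in the order [1, 2, 3, 4, 5, 6] gives [2, 2, 2, 1, 2, 1]; set D = diag(2, 2, 2, 1, 2, 1) and form L = D - A. L is symmetric positive semidefinite, so every eigenvalue is real and nonnegative. The 2 zero eigenvalues correspond to the 2 connected components. The largest eigenvalue, 3, is at most the vertex count 6.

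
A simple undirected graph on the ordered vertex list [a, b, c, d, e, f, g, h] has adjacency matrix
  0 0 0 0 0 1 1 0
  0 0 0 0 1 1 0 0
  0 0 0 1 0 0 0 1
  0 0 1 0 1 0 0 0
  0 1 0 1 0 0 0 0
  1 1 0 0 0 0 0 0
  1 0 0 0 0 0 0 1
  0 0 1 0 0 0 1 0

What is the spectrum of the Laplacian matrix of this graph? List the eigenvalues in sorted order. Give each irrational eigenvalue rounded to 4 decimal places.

With the vertex order [a, b, c, d, e, f, g, h], the degrees are [2, 2, 2, 2, 2, 2, 2, 2], giving D = diag(2, 2, 2, 2, 2, 2, 2, 2) and L = D - A. L is symmetric positive semidefinite, so every eigenvalue is real and nonnegative. The eigenvalues sum to 16, which equals trace(L) = 2|E|. By the matrix-tree theorem the graph has (1/8) * product of the nonzero eigenvalues = 8 spanning trees.

[0, 0.5858, 0.5858, 2, 2, 3.4142, 3.4142, 4]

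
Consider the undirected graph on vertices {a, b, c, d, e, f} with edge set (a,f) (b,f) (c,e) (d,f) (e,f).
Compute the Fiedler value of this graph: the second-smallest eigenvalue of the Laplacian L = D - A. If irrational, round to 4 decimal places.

0.4859

Each diagonal entry of L is the vertex degree and each off-diagonal entry is -1 where an edge is present, 0 otherwise; in the order [a, b, c, d, e, f] the diagonal is [1, 1, 1, 1, 2, 4]. Computing the eigenvalues of L and sorting gives [0, 0.4859, 1, 1, 2.4280, 5.0861]. The Fiedler value lambda_2 = 0.4859 is strictly positive, so the graph is connected. The eigenvalues sum to 10, which equals trace(L) = 2|E|.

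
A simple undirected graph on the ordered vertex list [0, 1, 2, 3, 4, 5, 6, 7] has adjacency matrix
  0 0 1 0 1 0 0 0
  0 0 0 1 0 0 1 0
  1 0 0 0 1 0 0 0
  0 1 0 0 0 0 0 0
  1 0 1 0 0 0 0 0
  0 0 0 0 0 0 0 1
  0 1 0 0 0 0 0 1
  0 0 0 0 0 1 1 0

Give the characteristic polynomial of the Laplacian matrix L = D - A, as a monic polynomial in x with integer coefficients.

x^8 - 14x^7 + 78x^6 - 218x^5 + 314x^4 - 210x^3 + 45x^2

Reading degrees in the order [0, 1, 2, 3, 4, 5, 6, 7] gives [2, 2, 2, 1, 2, 1, 2, 2]; set D = diag(2, 2, 2, 1, 2, 1, 2, 2) and form L = D - A. Computing det(xI - L) by cofactor expansion (or equivalently via sum-over-permutations) gives x^8 - 14x^7 + 78x^6 - 218x^5 + 314x^4 - 210x^3 + 45x^2. Since p(0) = det(-L) = 0, x divides p(x). There are 2 zeros in the spectrum, matching the 2 components. The largest eigenvalue, 3.6180, is at most the vertex count 8.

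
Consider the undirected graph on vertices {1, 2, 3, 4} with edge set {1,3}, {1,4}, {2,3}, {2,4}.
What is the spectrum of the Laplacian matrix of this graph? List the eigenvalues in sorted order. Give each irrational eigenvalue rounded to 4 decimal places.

With the vertex order [1, 2, 3, 4], the degrees are [2, 2, 2, 2], giving D = diag(2, 2, 2, 2) and L = D - A. Since every row of L sums to 0, the all-ones vector is in the kernel and 0 is an eigenvalue.

[0, 2, 2, 4]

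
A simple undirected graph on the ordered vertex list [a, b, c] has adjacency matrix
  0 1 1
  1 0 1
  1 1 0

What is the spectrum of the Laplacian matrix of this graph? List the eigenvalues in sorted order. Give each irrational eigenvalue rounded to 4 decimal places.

[0, 3, 3]

Each diagonal entry of L is the vertex degree and each off-diagonal entry is -1 where an edge is present, 0 otherwise; in the order [a, b, c] the diagonal is [2, 2, 2]. Diagonalising L (or applying a numerical eigensolver to the 3x3 matrix) gives the spectrum above.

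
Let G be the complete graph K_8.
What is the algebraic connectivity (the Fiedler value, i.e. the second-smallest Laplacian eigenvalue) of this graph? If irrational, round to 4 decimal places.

8

The graph has 8 vertices and degree multiset [7, 7, 7, 7, 7, 7, 7, 7]; D is the diagonal matrix of degrees and L = D - A. The smallest Laplacian eigenvalue is always 0. The next one, lambda_2 = 8, measures how hard the graph is to disconnect: larger values mean better connectivity.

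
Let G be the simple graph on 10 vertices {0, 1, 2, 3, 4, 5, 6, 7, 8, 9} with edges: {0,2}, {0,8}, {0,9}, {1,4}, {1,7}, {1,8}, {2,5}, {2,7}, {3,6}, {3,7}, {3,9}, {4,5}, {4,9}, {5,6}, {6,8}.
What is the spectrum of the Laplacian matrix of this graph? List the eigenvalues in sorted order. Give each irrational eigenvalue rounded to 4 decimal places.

[0, 2, 2, 2, 2, 2, 5, 5, 5, 5]

With the vertex order [0, 1, 2, 3, 4, 5, 6, 7, 8, 9], the degrees are [3, 3, 3, 3, 3, 3, 3, 3, 3, 3], giving D = diag(3, 3, 3, 3, 3, 3, 3, 3, 3, 3) and L = D - A. The multiplicity of 0 as a Laplacian eigenvalue equals the number of connected components. The single zero eigenvalue shows the graph is connected. The largest eigenvalue, 5, is at most the vertex count 10.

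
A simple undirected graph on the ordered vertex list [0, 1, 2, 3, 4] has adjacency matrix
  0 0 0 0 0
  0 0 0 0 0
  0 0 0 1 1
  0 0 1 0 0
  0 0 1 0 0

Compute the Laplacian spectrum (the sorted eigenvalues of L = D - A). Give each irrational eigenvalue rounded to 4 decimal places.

[0, 0, 0, 1, 3]

With the vertex order [0, 1, 2, 3, 4], the degrees are [0, 0, 2, 1, 1], giving D = diag(0, 0, 2, 1, 1) and L = D - A. L is symmetric positive semidefinite, so every eigenvalue is real and nonnegative. The 3 zero eigenvalues correspond to the 3 connected components. The eigenvalues sum to 4, which equals trace(L) = 2|E|.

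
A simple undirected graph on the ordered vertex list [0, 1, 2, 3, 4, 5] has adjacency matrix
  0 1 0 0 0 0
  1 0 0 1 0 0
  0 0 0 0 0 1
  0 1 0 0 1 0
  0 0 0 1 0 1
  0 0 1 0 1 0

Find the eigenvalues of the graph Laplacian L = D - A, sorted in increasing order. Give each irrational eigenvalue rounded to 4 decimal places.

[0, 0.2679, 1, 2, 3, 3.7321]

With the vertex order [0, 1, 2, 3, 4, 5], the degrees are [1, 2, 1, 2, 2, 2], giving D = diag(1, 2, 1, 2, 2, 2) and L = D - A. L is symmetric positive semidefinite, so every eigenvalue is real and nonnegative. By the matrix-tree theorem the graph has (1/6) * product of the nonzero eigenvalues = 1 spanning tree. There is one zero in the spectrum, matching the 1 component.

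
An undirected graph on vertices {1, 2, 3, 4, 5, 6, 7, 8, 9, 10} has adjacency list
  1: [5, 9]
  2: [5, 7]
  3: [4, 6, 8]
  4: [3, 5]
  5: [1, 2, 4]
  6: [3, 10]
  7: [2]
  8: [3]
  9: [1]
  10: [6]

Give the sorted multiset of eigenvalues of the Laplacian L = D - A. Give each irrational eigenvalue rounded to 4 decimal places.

[0, 0.1561, 0.3820, 0.5965, 1.1864, 2, 2.4539, 2.6180, 4.0305, 4.5767]

With the vertex order [1, 2, 3, 4, 5, 6, 7, 8, 9, 10], the degrees are [2, 2, 3, 2, 3, 2, 1, 1, 1, 1], giving D = diag(2, 2, 3, 2, 3, 2, 1, 1, 1, 1) and L = D - A. L is symmetric positive semidefinite, so every eigenvalue is real and nonnegative. The single zero eigenvalue shows the graph is connected. There is one zero in the spectrum, matching the 1 component. By the matrix-tree theorem the graph has (1/10) * product of the nonzero eigenvalues = 1 spanning tree.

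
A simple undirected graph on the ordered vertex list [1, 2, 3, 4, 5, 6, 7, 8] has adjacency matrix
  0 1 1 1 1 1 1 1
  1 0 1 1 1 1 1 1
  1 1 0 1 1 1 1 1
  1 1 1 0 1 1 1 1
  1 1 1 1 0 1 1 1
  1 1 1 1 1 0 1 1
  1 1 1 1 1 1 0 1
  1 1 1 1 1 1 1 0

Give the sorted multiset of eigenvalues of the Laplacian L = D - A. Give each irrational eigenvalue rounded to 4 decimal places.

Each diagonal entry of L is the vertex degree and each off-diagonal entry is -1 where an edge is present, 0 otherwise; in the order [1, 2, 3, 4, 5, 6, 7, 8] the diagonal is [7, 7, 7, 7, 7, 7, 7, 7]. Since every row of L sums to 0, the all-ones vector is in the kernel and 0 is an eigenvalue. The single zero eigenvalue shows the graph is connected. The largest eigenvalue, 8, is at most the vertex count 8. There is one zero in the spectrum, matching the 1 component.

[0, 8, 8, 8, 8, 8, 8, 8]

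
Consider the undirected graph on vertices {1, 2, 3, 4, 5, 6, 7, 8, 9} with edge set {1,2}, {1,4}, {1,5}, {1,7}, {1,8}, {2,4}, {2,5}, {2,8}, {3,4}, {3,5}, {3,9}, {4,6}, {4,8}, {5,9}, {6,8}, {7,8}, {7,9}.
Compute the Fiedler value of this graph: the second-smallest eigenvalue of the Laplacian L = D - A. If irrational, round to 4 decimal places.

1.3930

Each diagonal entry of L is the vertex degree and each off-diagonal entry is -1 where an edge is present, 0 otherwise; in the order [1, 2, 3, 4, 5, 6, 7, 8, 9] the diagonal is [5, 4, 3, 5, 4, 2, 3, 5, 3]. The sorted Laplacian eigenvalues are [0, 1.3930, 2.3540, 2.6246, 3.9652, 4.8965, 5.7471, 6.2386, 6.7810]; the algebraic connectivity is the second entry, 1.3930. By the matrix-tree theorem the graph has (1/9) * product of the nonzero eigenvalues = 4514 spanning trees. There is one zero in the spectrum, matching the 1 component.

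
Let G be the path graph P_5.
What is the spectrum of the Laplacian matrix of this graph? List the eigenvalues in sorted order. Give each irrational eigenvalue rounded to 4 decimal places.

The graph has 5 vertices and degree multiset [2, 2, 2, 1, 1]; D is the diagonal matrix of degrees and L = D - A. Diagonalising L (or applying a numerical eigensolver to the 5x5 matrix) gives the spectrum above. The single zero eigenvalue shows the graph is connected. The eigenvalues sum to 8, which equals trace(L) = 2|E|. There is one zero in the spectrum, matching the 1 component.

[0, 0.3820, 1.3820, 2.6180, 3.6180]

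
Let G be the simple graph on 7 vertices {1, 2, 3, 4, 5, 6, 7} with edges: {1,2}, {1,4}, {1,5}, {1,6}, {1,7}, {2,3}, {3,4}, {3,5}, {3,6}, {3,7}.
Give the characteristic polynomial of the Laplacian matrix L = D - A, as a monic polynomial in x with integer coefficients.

With the vertex order [1, 2, 3, 4, 5, 6, 7], the degrees are [5, 2, 5, 2, 2, 2, 2], giving D = diag(5, 2, 5, 2, 2, 2, 2) and L = D - A. L has integer entries, so p(x) = det(xI - L) has integer coefficients. Expanding the determinant yields x^7 - 20x^6 + 155x^5 - 600x^4 + 1240x^3 - 1312x^2 + 560x. The coefficient of x^6 equals -trace(L) = -20, matching the sum of degrees.

x^7 - 20x^6 + 155x^5 - 600x^4 + 1240x^3 - 1312x^2 + 560x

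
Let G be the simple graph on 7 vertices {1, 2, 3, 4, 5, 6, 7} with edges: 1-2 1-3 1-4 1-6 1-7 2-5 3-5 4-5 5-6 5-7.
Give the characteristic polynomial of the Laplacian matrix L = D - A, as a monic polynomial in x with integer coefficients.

Reading degrees in the order [1, 2, 3, 4, 5, 6, 7] gives [5, 2, 2, 2, 5, 2, 2]; set D = diag(5, 2, 2, 2, 5, 2, 2) and form L = D - A. Computing det(xI - L) by cofactor expansion (or equivalently via sum-over-permutations) gives x^7 - 20x^6 + 155x^5 - 600x^4 + 1240x^3 - 1312x^2 + 560x. Since p(0) = det(-L) = 0, x divides p(x). The eigenvalues sum to 20, which equals trace(L) = 2|E|.

x^7 - 20x^6 + 155x^5 - 600x^4 + 1240x^3 - 1312x^2 + 560x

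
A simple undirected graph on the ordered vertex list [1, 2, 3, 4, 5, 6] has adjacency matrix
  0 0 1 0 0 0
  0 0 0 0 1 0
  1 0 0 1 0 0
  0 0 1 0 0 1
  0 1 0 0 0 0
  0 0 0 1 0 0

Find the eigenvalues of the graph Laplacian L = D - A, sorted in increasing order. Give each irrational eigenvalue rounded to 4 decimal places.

With the vertex order [1, 2, 3, 4, 5, 6], the degrees are [1, 1, 2, 2, 1, 1], giving D = diag(1, 1, 2, 2, 1, 1) and L = D - A. Since every row of L sums to 0, the all-ones vector is in the kernel and 0 is an eigenvalue. The 2 zero eigenvalues correspond to the 2 connected components.

[0, 0, 0.5858, 2, 2, 3.4142]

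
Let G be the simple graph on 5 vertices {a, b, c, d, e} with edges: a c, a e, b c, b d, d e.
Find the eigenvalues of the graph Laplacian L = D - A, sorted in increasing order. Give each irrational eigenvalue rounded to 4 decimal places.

[0, 1.3820, 1.3820, 3.6180, 3.6180]

Reading degrees in the order [a, b, c, d, e] gives [2, 2, 2, 2, 2]; set D = diag(2, 2, 2, 2, 2) and form L = D - A. Since every row of L sums to 0, the all-ones vector is in the kernel and 0 is an eigenvalue. The single zero eigenvalue shows the graph is connected. The largest eigenvalue, 3.6180, is at most the vertex count 5.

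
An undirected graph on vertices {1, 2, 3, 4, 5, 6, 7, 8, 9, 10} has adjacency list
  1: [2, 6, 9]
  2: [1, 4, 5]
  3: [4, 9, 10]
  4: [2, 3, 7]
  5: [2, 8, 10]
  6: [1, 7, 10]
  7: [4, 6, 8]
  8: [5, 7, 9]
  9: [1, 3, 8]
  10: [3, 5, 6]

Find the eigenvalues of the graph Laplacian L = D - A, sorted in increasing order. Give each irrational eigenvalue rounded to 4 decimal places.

With the vertex order [1, 2, 3, 4, 5, 6, 7, 8, 9, 10], the degrees are [3, 3, 3, 3, 3, 3, 3, 3, 3, 3], giving D = diag(3, 3, 3, 3, 3, 3, 3, 3, 3, 3) and L = D - A. L is symmetric positive semidefinite, so every eigenvalue is real and nonnegative. There is one zero in the spectrum, matching the 1 component. By the matrix-tree theorem the graph has (1/10) * product of the nonzero eigenvalues = 2000 spanning trees.

[0, 2, 2, 2, 2, 2, 5, 5, 5, 5]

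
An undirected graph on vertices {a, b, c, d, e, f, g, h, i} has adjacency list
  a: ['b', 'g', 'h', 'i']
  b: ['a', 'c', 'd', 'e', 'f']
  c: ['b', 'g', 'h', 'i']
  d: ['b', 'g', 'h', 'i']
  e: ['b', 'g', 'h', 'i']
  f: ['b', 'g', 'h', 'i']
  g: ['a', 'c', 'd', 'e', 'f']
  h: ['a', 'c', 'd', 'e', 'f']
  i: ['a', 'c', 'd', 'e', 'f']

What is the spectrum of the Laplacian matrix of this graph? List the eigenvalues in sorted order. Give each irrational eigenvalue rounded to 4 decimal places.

[0, 4, 4, 4, 4, 5, 5, 5, 9]

Each diagonal entry of L is the vertex degree and each off-diagonal entry is -1 where an edge is present, 0 otherwise; in the order [a, b, c, d, e, f, g, h, i] the diagonal is [4, 5, 4, 4, 4, 4, 5, 5, 5]. The multiplicity of 0 as a Laplacian eigenvalue equals the number of connected components. The single zero eigenvalue shows the graph is connected. The eigenvalues sum to 40, which equals trace(L) = 2|E|.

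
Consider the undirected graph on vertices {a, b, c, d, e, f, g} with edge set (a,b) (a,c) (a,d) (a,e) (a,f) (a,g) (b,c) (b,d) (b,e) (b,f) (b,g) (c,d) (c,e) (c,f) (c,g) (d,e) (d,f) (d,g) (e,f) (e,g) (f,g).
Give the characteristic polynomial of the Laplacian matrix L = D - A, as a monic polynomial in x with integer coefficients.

Reading degrees in the order [a, b, c, d, e, f, g] gives [6, 6, 6, 6, 6, 6, 6]; set D = diag(6, 6, 6, 6, 6, 6, 6) and form L = D - A. The eigenvalues of L are [0, 7, 7, 7, 7, 7, 7]; the characteristic polynomial is the product of (x - lambda_i), which multiplies out to x^7 - 42x^6 + 735x^5 - 6860x^4 + 36015x^3 - 100842x^2 + 117649x. The coefficient of x^6 equals -trace(L) = -42, matching the sum of degrees.

x^7 - 42x^6 + 735x^5 - 6860x^4 + 36015x^3 - 100842x^2 + 117649x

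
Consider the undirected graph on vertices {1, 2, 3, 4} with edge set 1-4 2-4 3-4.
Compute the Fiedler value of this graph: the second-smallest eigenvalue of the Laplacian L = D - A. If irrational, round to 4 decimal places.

1

With the vertex order [1, 2, 3, 4], the degrees are [1, 1, 1, 3], giving D = diag(1, 1, 1, 3) and L = D - A. Computing the eigenvalues of L and sorting gives [0, 1, 1, 4]. The Fiedler value lambda_2 = 1 is strictly positive, so the graph is connected. By the matrix-tree theorem the graph has (1/4) * product of the nonzero eigenvalues = 1 spanning tree.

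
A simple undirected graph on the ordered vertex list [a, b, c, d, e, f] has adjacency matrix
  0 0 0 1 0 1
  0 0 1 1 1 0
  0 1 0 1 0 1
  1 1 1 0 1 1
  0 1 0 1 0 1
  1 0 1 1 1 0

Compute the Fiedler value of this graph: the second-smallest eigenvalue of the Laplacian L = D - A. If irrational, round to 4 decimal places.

1.8299

Reading degrees in the order [a, b, c, d, e, f] gives [2, 3, 3, 5, 3, 4]; set D = diag(2, 3, 3, 5, 3, 4) and form L = D - A. The sorted Laplacian eigenvalues are [0, 1.8299, 3, 3.6889, 5.4812, 6]; the algebraic connectivity is the second entry, 1.8299. The largest eigenvalue, 6, is at most the vertex count 6.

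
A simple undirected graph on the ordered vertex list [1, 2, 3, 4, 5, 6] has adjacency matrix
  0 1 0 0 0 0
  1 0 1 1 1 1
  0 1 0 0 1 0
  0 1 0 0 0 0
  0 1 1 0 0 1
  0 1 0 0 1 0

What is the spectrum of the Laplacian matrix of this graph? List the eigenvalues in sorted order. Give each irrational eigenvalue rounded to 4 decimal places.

Each diagonal entry of L is the vertex degree and each off-diagonal entry is -1 where an edge is present, 0 otherwise; in the order [1, 2, 3, 4, 5, 6] the diagonal is [1, 5, 2, 1, 3, 2]. Since every row of L sums to 0, the all-ones vector is in the kernel and 0 is an eigenvalue. There is one zero in the spectrum, matching the 1 component.

[0, 1, 1, 2, 4, 6]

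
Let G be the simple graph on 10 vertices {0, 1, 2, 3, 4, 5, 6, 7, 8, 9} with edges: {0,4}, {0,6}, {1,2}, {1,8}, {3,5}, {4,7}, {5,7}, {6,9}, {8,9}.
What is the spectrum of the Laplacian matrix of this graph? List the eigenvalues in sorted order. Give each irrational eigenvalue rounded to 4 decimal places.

Reading degrees in the order [0, 1, 2, 3, 4, 5, 6, 7, 8, 9] gives [2, 2, 1, 1, 2, 2, 2, 2, 2, 2]; set D = diag(2, 2, 1, 1, 2, 2, 2, 2, 2, 2) and form L = D - A. The multiplicity of 0 as a Laplacian eigenvalue equals the number of connected components. The eigenvalues sum to 18, which equals trace(L) = 2|E|.

[0, 0.0979, 0.3820, 0.8244, 1.3820, 2, 2.6180, 3.1756, 3.6180, 3.9021]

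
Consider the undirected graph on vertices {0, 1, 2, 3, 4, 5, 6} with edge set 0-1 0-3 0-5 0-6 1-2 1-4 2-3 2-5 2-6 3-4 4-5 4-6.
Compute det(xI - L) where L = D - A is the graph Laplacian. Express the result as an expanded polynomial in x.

x^7 - 24x^6 + 234x^5 - 1192x^4 + 3357x^3 - 4968x^2 + 3024x

Each diagonal entry of L is the vertex degree and each off-diagonal entry is -1 where an edge is present, 0 otherwise; in the order [0, 1, 2, 3, 4, 5, 6] the diagonal is [4, 3, 4, 3, 4, 3, 3]. Computing det(xI - L) by cofactor expansion (or equivalently via sum-over-permutations) gives x^7 - 24x^6 + 234x^5 - 1192x^4 + 3357x^3 - 4968x^2 + 3024x. The constant term is 0 because L is singular (the all-ones vector lies in its kernel).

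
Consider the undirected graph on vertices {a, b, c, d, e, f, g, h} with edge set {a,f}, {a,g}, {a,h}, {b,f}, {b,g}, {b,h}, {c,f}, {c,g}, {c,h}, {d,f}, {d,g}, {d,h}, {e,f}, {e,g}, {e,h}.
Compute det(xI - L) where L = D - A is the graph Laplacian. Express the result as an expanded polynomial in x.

x^8 - 30x^7 + 375x^6 - 2540x^5 + 10095x^4 - 23598x^3 + 30105x^2 - 16200x

Each diagonal entry of L is the vertex degree and each off-diagonal entry is -1 where an edge is present, 0 otherwise; in the order [a, b, c, d, e, f, g, h] the diagonal is [3, 3, 3, 3, 3, 5, 5, 5]. The eigenvalues of L are [0, 3, 3, 3, 3, 5, 5, 8]; the characteristic polynomial is the product of (x - lambda_i), which multiplies out to x^8 - 30x^7 + 375x^6 - 2540x^5 + 10095x^4 - 23598x^3 + 30105x^2 - 16200x. The coefficient of x^7 equals -trace(L) = -30, matching the sum of degrees. By the matrix-tree theorem the graph has (1/8) * product of the nonzero eigenvalues = 2025 spanning trees. The eigenvalues sum to 30, which equals trace(L) = 2|E|.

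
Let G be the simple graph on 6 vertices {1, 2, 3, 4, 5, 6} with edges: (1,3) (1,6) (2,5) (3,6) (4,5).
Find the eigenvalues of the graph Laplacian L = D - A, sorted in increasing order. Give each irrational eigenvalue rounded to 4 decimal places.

With the vertex order [1, 2, 3, 4, 5, 6], the degrees are [2, 1, 2, 1, 2, 2], giving D = diag(2, 1, 2, 1, 2, 2) and L = D - A. The multiplicity of 0 as a Laplacian eigenvalue equals the number of connected components. The 2 zero eigenvalues correspond to the 2 connected components. The largest eigenvalue, 3, is at most the vertex count 6.

[0, 0, 1, 3, 3, 3]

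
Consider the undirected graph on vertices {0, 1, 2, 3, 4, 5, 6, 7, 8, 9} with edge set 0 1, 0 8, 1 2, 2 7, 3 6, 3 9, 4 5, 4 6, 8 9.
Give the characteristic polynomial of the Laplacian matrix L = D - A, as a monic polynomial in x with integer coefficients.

With the vertex order [0, 1, 2, 3, 4, 5, 6, 7, 8, 9], the degrees are [2, 2, 2, 2, 2, 1, 2, 1, 2, 2], giving D = diag(2, 2, 2, 2, 2, 1, 2, 1, 2, 2) and L = D - A. L has integer entries, so p(x) = det(xI - L) has integer coefficients. Expanding the determinant yields x^10 - 18x^9 + 136x^8 - 560x^7 + 1365x^6 - 2002x^5 + 1716x^4 - 792x^3 + 165x^2 - 10x. The constant term is 0 because L is singular (the all-ones vector lies in its kernel). By the matrix-tree theorem the graph has (1/10) * product of the nonzero eigenvalues = 1 spanning tree.

x^10 - 18x^9 + 136x^8 - 560x^7 + 1365x^6 - 2002x^5 + 1716x^4 - 792x^3 + 165x^2 - 10x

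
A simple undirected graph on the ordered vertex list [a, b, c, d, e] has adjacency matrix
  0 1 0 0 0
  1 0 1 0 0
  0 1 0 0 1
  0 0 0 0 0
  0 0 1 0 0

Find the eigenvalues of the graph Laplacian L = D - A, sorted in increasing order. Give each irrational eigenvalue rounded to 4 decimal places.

Reading degrees in the order [a, b, c, d, e] gives [1, 2, 2, 0, 1]; set D = diag(1, 2, 2, 0, 1) and form L = D - A. Since every row of L sums to 0, the all-ones vector is in the kernel and 0 is an eigenvalue. The 2 zero eigenvalues correspond to the 2 connected components. The eigenvalues sum to 6, which equals trace(L) = 2|E|.

[0, 0, 0.5858, 2, 3.4142]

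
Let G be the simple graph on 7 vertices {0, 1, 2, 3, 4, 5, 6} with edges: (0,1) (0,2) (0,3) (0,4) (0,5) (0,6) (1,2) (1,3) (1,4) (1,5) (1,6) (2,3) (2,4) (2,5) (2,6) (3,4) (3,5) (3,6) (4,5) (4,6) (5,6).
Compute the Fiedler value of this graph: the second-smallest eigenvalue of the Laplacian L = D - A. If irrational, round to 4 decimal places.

With the vertex order [0, 1, 2, 3, 4, 5, 6], the degrees are [6, 6, 6, 6, 6, 6, 6], giving D = diag(6, 6, 6, 6, 6, 6, 6) and L = D - A. Computing the eigenvalues of L and sorting gives [0, 7, 7, 7, 7, 7, 7]. The Fiedler value lambda_2 = 7 is strictly positive, so the graph is connected.

7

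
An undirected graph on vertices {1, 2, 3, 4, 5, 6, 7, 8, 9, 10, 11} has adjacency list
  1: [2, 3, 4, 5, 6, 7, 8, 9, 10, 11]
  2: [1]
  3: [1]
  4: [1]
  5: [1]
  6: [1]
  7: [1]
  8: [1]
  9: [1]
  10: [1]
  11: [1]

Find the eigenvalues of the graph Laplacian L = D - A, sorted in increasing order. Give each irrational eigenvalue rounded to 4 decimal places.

With the vertex order [1, 2, 3, 4, 5, 6, 7, 8, 9, 10, 11], the degrees are [10, 1, 1, 1, 1, 1, 1, 1, 1, 1, 1], giving D = diag(10, 1, 1, 1, 1, 1, 1, 1, 1, 1, 1) and L = D - A. Diagonalising L (or applying a numerical eigensolver to the 11x11 matrix) gives the spectrum above. The single zero eigenvalue shows the graph is connected. The eigenvalues sum to 20, which equals trace(L) = 2|E|. The largest eigenvalue, 11, is at most the vertex count 11.

[0, 1, 1, 1, 1, 1, 1, 1, 1, 1, 11]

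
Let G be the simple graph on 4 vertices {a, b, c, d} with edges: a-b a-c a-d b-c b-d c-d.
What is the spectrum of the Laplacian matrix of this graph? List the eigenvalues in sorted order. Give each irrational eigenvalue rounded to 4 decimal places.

Each diagonal entry of L is the vertex degree and each off-diagonal entry is -1 where an edge is present, 0 otherwise; in the order [a, b, c, d] the diagonal is [3, 3, 3, 3]. Since every row of L sums to 0, the all-ones vector is in the kernel and 0 is an eigenvalue. The single zero eigenvalue shows the graph is connected. By the matrix-tree theorem the graph has (1/4) * product of the nonzero eigenvalues = 16 spanning trees.

[0, 4, 4, 4]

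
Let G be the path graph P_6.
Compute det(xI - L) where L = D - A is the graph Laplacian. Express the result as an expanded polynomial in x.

x^6 - 10x^5 + 36x^4 - 56x^3 + 35x^2 - 6x

The graph has 6 vertices and degree multiset [2, 2, 2, 2, 1, 1]; D is the diagonal matrix of degrees and L = D - A. Computing det(xI - L) by cofactor expansion (or equivalently via sum-over-permutations) gives x^6 - 10x^5 + 36x^4 - 56x^3 + 35x^2 - 6x. The constant term is 0 because L is singular (the all-ones vector lies in its kernel). There is one zero in the spectrum, matching the 1 component.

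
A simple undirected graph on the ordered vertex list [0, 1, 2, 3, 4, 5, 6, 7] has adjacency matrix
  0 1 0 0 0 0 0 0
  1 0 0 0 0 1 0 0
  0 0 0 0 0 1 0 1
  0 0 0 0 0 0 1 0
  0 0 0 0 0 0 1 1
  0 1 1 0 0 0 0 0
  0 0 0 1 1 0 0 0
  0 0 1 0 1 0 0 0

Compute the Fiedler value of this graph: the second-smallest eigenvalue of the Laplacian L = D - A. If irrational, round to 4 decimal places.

0.1522

Reading degrees in the order [0, 1, 2, 3, 4, 5, 6, 7] gives [1, 2, 2, 1, 2, 2, 2, 2]; set D = diag(1, 2, 2, 1, 2, 2, 2, 2) and form L = D - A. The sorted Laplacian eigenvalues are [0, 0.1522, 0.5858, 1.2346, 2, 2.7654, 3.4142, 3.8478]; the algebraic connectivity is the second entry, 0.1522.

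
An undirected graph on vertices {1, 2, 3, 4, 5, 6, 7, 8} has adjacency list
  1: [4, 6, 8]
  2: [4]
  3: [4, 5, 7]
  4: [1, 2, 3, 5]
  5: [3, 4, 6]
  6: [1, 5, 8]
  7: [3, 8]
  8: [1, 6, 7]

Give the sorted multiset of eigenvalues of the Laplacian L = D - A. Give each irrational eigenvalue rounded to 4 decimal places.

[0, 0.7792, 1.5858, 1.8596, 3.3045, 4.4142, 4.5558, 5.5009]

With the vertex order [1, 2, 3, 4, 5, 6, 7, 8], the degrees are [3, 1, 3, 4, 3, 3, 2, 3], giving D = diag(3, 1, 3, 4, 3, 3, 2, 3) and L = D - A. The multiplicity of 0 as a Laplacian eigenvalue equals the number of connected components. The largest eigenvalue, 5.5009, is at most the vertex count 8. The eigenvalues sum to 22, which equals trace(L) = 2|E|.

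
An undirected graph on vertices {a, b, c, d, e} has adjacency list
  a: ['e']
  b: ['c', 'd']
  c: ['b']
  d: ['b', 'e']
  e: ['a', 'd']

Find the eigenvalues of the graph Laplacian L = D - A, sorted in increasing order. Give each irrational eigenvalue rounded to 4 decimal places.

With the vertex order [a, b, c, d, e], the degrees are [1, 2, 1, 2, 2], giving D = diag(1, 2, 1, 2, 2) and L = D - A. L is symmetric positive semidefinite, so every eigenvalue is real and nonnegative. The single zero eigenvalue shows the graph is connected. The largest eigenvalue, 3.6180, is at most the vertex count 5.

[0, 0.3820, 1.3820, 2.6180, 3.6180]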